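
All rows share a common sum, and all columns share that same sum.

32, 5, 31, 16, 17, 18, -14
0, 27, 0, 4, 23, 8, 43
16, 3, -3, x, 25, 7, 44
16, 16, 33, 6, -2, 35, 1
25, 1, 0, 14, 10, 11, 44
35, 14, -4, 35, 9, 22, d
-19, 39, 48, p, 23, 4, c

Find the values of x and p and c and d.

x = 13, p = 17, c = -7, d = -6

Rows 1 and 2 both sum to 105, so that's the common total.
Row 3 has 16 + 3 − 3 + 25 + 7 + 44 = 92; the blank must be 105 − 92 = 13.
Column 4 has 16 + 4 + 13 + 6 + 14 + 35 = 88; the blank must be 105 − 88 = 17.
Row 7 has -19 + 39 + 48 + 17 + 23 + 4 = 112; the blank must be 105 − 112 = -7.
Row 6 has 35 + 14 − 4 + 35 + 9 + 22 = 111; the blank must be 105 − 111 = -6.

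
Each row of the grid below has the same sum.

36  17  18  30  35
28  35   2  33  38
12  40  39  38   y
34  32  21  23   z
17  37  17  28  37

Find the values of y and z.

y = 7, z = 26

Rows 1 and 2 both add up to 136, so every row sums to 136.
Row 3: 12 + 40 + 39 + 38 = 129, so the missing entry is 136 − 129 = 7.
Row 4: 34 + 32 + 21 + 23 = 110, so the missing entry is 136 − 110 = 26.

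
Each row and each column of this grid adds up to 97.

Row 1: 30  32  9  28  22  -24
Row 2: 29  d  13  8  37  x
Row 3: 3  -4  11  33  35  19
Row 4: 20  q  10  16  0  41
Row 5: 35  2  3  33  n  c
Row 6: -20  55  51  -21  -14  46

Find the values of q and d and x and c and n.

Column 5: 22 + 37 + 35 + 0 − 14 = 80, so its missing entry is 97 − 80 = 17.
Row 4: 20 + 10 + 16 + 0 + 41 = 87, so its missing entry is 97 − 87 = 10.
Column 2: 32 − 4 + 10 + 2 + 55 = 95, so its missing entry is 97 − 95 = 2.
Row 2: 29 + 2 + 13 + 8 + 37 = 89, so its missing entry is 97 − 89 = 8.
Row 5: 35 + 2 + 3 + 33 + 17 = 90, so its missing entry is 97 − 90 = 7.

q = 10, d = 2, x = 8, c = 7, n = 17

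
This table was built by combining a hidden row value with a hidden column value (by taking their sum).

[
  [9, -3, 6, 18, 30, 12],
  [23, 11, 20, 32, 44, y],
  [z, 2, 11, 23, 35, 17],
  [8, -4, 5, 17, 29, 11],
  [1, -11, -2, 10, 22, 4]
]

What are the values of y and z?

y = 26, z = 14

The difference between any two rows is the same in every column — this is an addition table with the headers hidden.
Row 2 minus row 1 is 11 − (-3) = 14, so its entry in column 6 is 12 + 14 = 26.
Row 3 minus row 1 is 2 − (-3) = 5, so its entry in column 1 is 9 + 5 = 14.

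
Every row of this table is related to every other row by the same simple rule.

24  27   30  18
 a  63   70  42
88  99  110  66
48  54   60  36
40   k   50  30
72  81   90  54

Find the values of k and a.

Each row is a constant multiple of every other row — this is a multiplication table with the headers hidden.
Row 5 is 30/18 = 5/3 times row 1, so its entry in column 2 is 27 × 5/3 = 45.
Row 2 is 42/18 = 7/3 times row 1, so its entry in column 1 is 24 × 7/3 = 56.

k = 45, a = 56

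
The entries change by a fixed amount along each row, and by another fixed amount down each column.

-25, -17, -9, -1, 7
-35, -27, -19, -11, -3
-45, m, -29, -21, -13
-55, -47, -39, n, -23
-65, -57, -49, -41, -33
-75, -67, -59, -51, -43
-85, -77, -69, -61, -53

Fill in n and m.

n = -31, m = -37

Along each row the entries change by 8 per step; down each column they change by -10.
Row 4: from -55 at column 1, stepping by 8 to column 4 gives -31.
Row 3: from -45 at column 1, stepping by 8 to column 2 gives -37.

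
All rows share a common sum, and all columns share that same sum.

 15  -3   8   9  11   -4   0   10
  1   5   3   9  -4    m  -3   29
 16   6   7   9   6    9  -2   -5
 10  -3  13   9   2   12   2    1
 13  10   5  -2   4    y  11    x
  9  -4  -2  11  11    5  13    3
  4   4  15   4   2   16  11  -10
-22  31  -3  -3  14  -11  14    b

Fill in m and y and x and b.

Rows 1 and 3 both sum to 46, so that's the common total.
Row 8: -22 + 31 − 3 − 3 + 14 − 11 + 14 = 20, so its missing entry is 46 − 20 = 26.
Column 8: 10 + 29 − 5 + 1 + 3 − 10 + 26 = 54, so its missing entry is 46 − 54 = -8.
Row 5: 13 + 10 + 5 − 2 + 4 + 11 − 8 = 33, so its missing entry is 46 − 33 = 13.
Row 2: 1 + 5 + 3 + 9 − 4 − 3 + 29 = 40, so its missing entry is 46 − 40 = 6.

m = 6, y = 13, x = -8, b = 26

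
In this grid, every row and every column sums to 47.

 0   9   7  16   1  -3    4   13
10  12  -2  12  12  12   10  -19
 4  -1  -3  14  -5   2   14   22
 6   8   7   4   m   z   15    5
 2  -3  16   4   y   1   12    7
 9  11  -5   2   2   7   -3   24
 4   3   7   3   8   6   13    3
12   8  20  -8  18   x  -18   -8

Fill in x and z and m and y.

The known cells in row 5 total 39, leaving 47 − 39 = 8 for the blank.
The known cells in row 8 total 24, leaving 47 − 24 = 23 for the blank.
The known cells in column 5 total 44, leaving 47 − 44 = 3 for the blank.
The known cells in row 4 total 48, leaving 47 − 48 = -1 for the blank.

x = 23, z = -1, m = 3, y = 8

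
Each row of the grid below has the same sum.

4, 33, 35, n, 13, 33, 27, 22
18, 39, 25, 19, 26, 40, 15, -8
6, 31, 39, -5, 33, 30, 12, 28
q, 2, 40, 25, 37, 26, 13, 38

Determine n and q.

Row 2 sums to 174 and so does row 3; that's the common total.
In row 1 the known cells total 167, leaving 174 − 167 = 7.
In row 4 the known cells total 181, leaving 174 − 181 = -7.

n = 7, q = -7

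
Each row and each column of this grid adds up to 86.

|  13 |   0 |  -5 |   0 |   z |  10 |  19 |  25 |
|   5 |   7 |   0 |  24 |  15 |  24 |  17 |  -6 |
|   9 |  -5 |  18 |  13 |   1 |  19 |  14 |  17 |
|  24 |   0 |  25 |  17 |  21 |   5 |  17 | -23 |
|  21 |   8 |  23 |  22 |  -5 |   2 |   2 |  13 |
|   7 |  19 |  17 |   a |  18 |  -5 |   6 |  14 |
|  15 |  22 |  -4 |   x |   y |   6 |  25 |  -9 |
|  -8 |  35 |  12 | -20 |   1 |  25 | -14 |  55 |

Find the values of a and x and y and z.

Row 6 has 7 + 19 + 17 + 18 − 5 + 6 + 14 = 76; the blank must be 86 − 76 = 10.
Column 4 has 0 + 24 + 13 + 17 + 22 + 10 − 20 = 66; the blank must be 86 − 66 = 20.
Row 1 has 13 + 0 − 5 + 0 + 10 + 19 + 25 = 62; the blank must be 86 − 62 = 24.
Row 7 has 15 + 22 − 4 + 20 + 6 + 25 − 9 = 75; the blank must be 86 − 75 = 11.

a = 10, x = 20, y = 11, z = 24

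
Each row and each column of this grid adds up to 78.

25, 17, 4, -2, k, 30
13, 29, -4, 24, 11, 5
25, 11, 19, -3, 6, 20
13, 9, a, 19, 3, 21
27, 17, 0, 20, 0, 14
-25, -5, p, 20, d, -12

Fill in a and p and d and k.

The known cells in row 4 total 65, leaving 78 − 65 = 13 for the blank.
The known cells in row 1 total 74, leaving 78 − 74 = 4 for the blank.
The known cells in column 5 total 24, leaving 78 − 24 = 54 for the blank.
The known cells in row 6 total 32, leaving 78 − 32 = 46 for the blank.

a = 13, p = 46, d = 54, k = 4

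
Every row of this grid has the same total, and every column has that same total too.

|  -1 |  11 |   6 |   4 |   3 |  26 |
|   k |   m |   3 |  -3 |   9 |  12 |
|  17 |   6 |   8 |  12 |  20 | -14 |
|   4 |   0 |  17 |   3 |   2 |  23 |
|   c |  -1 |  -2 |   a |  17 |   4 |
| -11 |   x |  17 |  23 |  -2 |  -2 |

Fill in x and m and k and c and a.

Rows 1 and 3 both sum to 49, so that's the common total.
Column 4: 4 − 3 + 12 + 3 + 23 = 39, so its missing entry is 49 − 39 = 10.
Row 5: -1 − 2 + 10 + 17 + 4 = 28, so its missing entry is 49 − 28 = 21.
Row 6: -11 + 17 + 23 − 2 − 2 = 25, so its missing entry is 49 − 25 = 24.
Column 2: 11 + 6 + 0 − 1 + 24 = 40, so its missing entry is 49 − 40 = 9.
Row 2: 9 + 3 − 3 + 9 + 12 = 30, so its missing entry is 49 − 30 = 19.

x = 24, m = 9, k = 19, c = 21, a = 10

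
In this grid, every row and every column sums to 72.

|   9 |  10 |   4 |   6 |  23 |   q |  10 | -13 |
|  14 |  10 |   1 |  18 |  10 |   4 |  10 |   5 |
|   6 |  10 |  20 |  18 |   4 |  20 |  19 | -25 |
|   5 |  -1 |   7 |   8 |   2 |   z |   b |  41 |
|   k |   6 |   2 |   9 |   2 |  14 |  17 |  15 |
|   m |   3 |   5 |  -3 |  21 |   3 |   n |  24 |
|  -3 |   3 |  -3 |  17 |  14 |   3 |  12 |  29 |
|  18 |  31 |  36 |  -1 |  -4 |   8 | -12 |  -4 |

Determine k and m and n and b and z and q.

Row 5: 6 + 2 + 9 + 2 + 14 + 17 + 15 = 65, so its missing entry is 72 − 65 = 7.
Column 1: 9 + 14 + 6 + 5 + 7 − 3 + 18 = 56, so its missing entry is 72 − 56 = 16.
Row 6: 16 + 3 + 5 − 3 + 21 + 3 + 24 = 69, so its missing entry is 72 − 69 = 3.
Row 1: 9 + 10 + 4 + 6 + 23 + 10 − 13 = 49, so its missing entry is 72 − 49 = 23.
Column 7: 10 + 10 + 19 + 17 + 3 + 12 − 12 = 59, so its missing entry is 72 − 59 = 13.
Row 4: 5 − 1 + 7 + 8 + 2 + 13 + 41 = 75, so its missing entry is 72 − 75 = -3.

k = 7, m = 16, n = 3, b = 13, z = -3, q = 23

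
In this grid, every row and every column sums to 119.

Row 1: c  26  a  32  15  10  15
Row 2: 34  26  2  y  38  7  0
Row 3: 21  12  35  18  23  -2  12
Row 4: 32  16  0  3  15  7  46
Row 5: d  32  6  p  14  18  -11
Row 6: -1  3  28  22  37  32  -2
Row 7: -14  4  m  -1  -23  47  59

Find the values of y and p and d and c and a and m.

y = 12, p = 33, d = 27, c = 20, a = 1, m = 47

The known cells in row 7 total 72, leaving 119 − 72 = 47 for the blank.
The known cells in column 3 total 118, leaving 119 − 118 = 1 for the blank.
The known cells in row 1 total 99, leaving 119 − 99 = 20 for the blank.
The known cells in column 1 total 92, leaving 119 − 92 = 27 for the blank.
The known cells in row 5 total 86, leaving 119 − 86 = 33 for the blank.
The known cells in row 2 total 107, leaving 119 − 107 = 12 for the blank.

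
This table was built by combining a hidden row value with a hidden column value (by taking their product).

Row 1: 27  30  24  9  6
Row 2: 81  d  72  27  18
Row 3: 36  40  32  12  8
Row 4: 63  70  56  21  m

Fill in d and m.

Each row is a constant multiple of every other row — this is a multiplication table with the headers hidden.
Row 2 is 27/9 = 3/1 times row 1, so its entry in column 2 is 30 × 3/1 = 90.
Row 4 is 21/9 = 7/3 times row 1, so its entry in column 5 is 6 × 7/3 = 14.

d = 90, m = 14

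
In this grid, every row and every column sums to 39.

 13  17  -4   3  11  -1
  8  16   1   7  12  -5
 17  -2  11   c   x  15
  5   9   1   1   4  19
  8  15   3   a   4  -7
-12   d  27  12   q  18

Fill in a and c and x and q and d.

Row 5 has 8 + 15 + 3 + 4 − 7 = 23; the blank must be 39 − 23 = 16.
Column 2 has 17 + 16 − 2 + 9 + 15 = 55; the blank must be 39 − 55 = -16.
Row 6 has -12 − 16 + 27 + 12 + 18 = 29; the blank must be 39 − 29 = 10.
Column 5 has 11 + 12 + 4 + 4 + 10 = 41; the blank must be 39 − 41 = -2.
Row 3 has 17 − 2 + 11 − 2 + 15 = 39; the blank must be 39 − 39 = 0.

a = 16, c = 0, x = -2, q = 10, d = -16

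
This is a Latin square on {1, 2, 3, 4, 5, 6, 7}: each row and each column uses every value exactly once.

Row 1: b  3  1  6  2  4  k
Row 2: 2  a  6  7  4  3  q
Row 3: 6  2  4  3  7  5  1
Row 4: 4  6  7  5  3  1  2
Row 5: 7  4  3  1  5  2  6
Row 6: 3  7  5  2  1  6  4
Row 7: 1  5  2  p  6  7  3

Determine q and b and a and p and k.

q = 5, b = 5, a = 1, p = 4, k = 7

For row 1, column 1: column 1 already has {1, 2, 3, 4, 6, 7}; that leaves 5.
For row 2, column 2: column 2 already has {2, 3, 4, 5, 6, 7}; that leaves 1.
At (row 1, col 7): row 1 already has {1, 2, 3, 4, 5, 6}, so the value is 7.
At (row 2, col 7): row 2 already has {1, 2, 3, 4, 6, 7}, so the value is 5.
For row 7, column 4: row 7 already has {1, 2, 3, 5, 6, 7}; that leaves 4.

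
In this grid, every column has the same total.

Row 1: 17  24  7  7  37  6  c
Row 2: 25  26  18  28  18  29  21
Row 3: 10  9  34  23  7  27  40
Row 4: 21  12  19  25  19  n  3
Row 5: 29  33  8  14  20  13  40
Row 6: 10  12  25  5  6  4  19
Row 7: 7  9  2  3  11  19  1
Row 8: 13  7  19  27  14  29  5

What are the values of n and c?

Column 1 sums to 132 and so does column 5; that's the common total.
In column 6 the known cells total 127, leaving 132 − 127 = 5.
In column 7 the known cells total 129, leaving 132 − 129 = 3.

n = 5, c = 3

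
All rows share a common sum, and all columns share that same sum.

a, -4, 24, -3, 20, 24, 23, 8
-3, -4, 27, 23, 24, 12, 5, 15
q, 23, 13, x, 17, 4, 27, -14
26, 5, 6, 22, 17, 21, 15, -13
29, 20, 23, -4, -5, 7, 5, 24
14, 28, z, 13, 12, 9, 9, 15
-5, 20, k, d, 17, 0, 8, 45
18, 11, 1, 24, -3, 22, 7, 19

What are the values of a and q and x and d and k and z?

a = 7, q = 13, x = 16, d = 8, k = 6, z = -1

Rows 2 and 4 both sum to 99, so that's the common total.
The known cells in row 1 total 92, leaving 99 − 92 = 7 for the blank.
The known cells in column 1 total 86, leaving 99 − 86 = 13 for the blank.
The known cells in row 3 total 83, leaving 99 − 83 = 16 for the blank.
The known cells in column 4 total 91, leaving 99 − 91 = 8 for the blank.
The known cells in row 7 total 93, leaving 99 − 93 = 6 for the blank.
The known cells in row 6 total 100, leaving 99 − 100 = -1 for the blank.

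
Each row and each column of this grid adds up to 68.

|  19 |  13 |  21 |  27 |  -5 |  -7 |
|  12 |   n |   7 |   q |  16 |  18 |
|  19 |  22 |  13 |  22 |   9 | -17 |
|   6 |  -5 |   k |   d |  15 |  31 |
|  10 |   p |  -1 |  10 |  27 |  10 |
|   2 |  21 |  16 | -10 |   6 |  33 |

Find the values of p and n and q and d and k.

Row 5 has 10 − 1 + 10 + 27 + 10 = 56; the blank must be 68 − 56 = 12.
Column 2 has 13 + 22 − 5 + 12 + 21 = 63; the blank must be 68 − 63 = 5.
Column 3 has 21 + 7 + 13 − 1 + 16 = 56; the blank must be 68 − 56 = 12.
Row 4 has 6 − 5 + 12 + 15 + 31 = 59; the blank must be 68 − 59 = 9.
Row 2 has 12 + 5 + 7 + 16 + 18 = 58; the blank must be 68 − 58 = 10.

p = 12, n = 5, q = 10, d = 9, k = 12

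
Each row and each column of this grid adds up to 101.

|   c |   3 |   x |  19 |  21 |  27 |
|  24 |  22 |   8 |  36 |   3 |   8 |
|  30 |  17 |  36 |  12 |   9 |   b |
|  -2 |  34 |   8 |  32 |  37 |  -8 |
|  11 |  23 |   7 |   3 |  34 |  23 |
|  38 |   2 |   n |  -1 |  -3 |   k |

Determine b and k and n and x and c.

b = -3, k = 54, n = 11, x = 31, c = 0

Column 1: 24 + 30 − 2 + 11 + 38 = 101, so its missing entry is 101 − 101 = 0.
Row 1: 0 + 3 + 19 + 21 + 27 = 70, so its missing entry is 101 − 70 = 31.
Row 3: 30 + 17 + 36 + 12 + 9 = 104, so its missing entry is 101 − 104 = -3.
Column 6: 27 + 8 − 3 − 8 + 23 = 47, so its missing entry is 101 − 47 = 54.
Row 6: 38 + 2 − 1 − 3 + 54 = 90, so its missing entry is 101 − 90 = 11.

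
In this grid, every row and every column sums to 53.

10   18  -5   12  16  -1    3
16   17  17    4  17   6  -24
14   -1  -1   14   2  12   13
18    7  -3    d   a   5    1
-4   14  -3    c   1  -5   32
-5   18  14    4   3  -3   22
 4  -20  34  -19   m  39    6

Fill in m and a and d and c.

Row 7 has 4 − 20 + 34 − 19 + 39 + 6 = 44; the blank must be 53 − 44 = 9.
Column 5 has 16 + 17 + 2 + 1 + 3 + 9 = 48; the blank must be 53 − 48 = 5.
Row 4 has 18 + 7 − 3 + 5 + 5 + 1 = 33; the blank must be 53 − 33 = 20.
Row 5 has -4 + 14 − 3 + 1 − 5 + 32 = 35; the blank must be 53 − 35 = 18.

m = 9, a = 5, d = 20, c = 18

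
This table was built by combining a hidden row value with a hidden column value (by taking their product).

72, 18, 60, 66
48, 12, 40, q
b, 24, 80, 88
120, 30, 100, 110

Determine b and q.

Each row is a constant multiple of every other row — this is a multiplication table with the headers hidden.
Row 3 is 80/60 = 4/3 times row 1, so its entry in column 1 is 72 × 4/3 = 96.
Row 2 is 40/60 = 2/3 times row 1, so its entry in column 4 is 66 × 2/3 = 44.

b = 96, q = 44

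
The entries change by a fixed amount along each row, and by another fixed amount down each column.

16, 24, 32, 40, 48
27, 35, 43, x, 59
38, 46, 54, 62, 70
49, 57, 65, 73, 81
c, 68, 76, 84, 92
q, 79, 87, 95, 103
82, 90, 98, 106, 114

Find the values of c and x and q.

c = 60, x = 51, q = 71

Along each row the entries change by 8 per step; down each column they change by 11.
Row 5: from 68 at column 2, stepping by 8 to column 1 gives 60.
Row 2: from 27 at column 1, stepping by 8 to column 4 gives 51.
Row 6: from 79 at column 2, stepping by 8 to column 1 gives 71.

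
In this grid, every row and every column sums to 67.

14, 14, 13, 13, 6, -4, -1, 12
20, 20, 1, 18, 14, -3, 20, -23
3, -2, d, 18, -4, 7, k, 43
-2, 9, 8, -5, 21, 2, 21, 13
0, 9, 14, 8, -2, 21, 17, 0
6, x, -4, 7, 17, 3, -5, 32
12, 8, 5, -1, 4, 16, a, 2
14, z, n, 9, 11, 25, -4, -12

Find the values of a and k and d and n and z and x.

a = 21, k = -2, d = 4, n = 26, z = -2, x = 11

Row 6: 6 − 4 + 7 + 17 + 3 − 5 + 32 = 56, so its missing entry is 67 − 56 = 11.
Column 2: 14 + 20 − 2 + 9 + 9 + 11 + 8 = 69, so its missing entry is 67 − 69 = -2.
Row 8: 14 − 2 + 9 + 11 + 25 − 4 − 12 = 41, so its missing entry is 67 − 41 = 26.
Column 3: 13 + 1 + 8 + 14 − 4 + 5 + 26 = 63, so its missing entry is 67 − 63 = 4.
Row 3: 3 − 2 + 4 + 18 − 4 + 7 + 43 = 69, so its missing entry is 67 − 69 = -2.
Row 7: 12 + 8 + 5 − 1 + 4 + 16 + 2 = 46, so its missing entry is 67 − 46 = 21.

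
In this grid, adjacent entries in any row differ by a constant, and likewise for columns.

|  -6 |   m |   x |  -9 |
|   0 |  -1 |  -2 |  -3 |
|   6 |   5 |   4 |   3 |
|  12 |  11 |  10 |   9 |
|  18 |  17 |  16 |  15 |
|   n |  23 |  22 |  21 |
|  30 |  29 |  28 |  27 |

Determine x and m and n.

x = -8, m = -7, n = 24

Along each row the entries change by -1 per step; down each column they change by 6.
Row 1: from -6 at column 1, stepping by -1 to column 3 gives -8.
Row 1: from -6 at column 1, stepping by -1 to column 2 gives -7.
Row 6: from 23 at column 2, stepping by -1 to column 1 gives 24.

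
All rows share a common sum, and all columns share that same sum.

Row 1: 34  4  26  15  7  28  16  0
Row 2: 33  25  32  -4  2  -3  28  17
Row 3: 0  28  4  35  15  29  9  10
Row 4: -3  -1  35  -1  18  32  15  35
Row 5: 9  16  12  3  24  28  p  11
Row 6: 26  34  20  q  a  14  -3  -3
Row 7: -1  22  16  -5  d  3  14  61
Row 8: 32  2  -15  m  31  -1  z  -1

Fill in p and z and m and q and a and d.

Rows 1 and 2 both sum to 130, so that's the common total.
The known cells in row 5 total 103, leaving 130 − 103 = 27 for the blank.
The known cells in row 7 total 110, leaving 130 − 110 = 20 for the blank.
The known cells in column 5 total 117, leaving 130 − 117 = 13 for the blank.
The known cells in column 7 total 106, leaving 130 − 106 = 24 for the blank.
The known cells in row 8 total 72, leaving 130 − 72 = 58 for the blank.
The known cells in row 6 total 101, leaving 130 − 101 = 29 for the blank.

p = 27, z = 24, m = 58, q = 29, a = 13, d = 20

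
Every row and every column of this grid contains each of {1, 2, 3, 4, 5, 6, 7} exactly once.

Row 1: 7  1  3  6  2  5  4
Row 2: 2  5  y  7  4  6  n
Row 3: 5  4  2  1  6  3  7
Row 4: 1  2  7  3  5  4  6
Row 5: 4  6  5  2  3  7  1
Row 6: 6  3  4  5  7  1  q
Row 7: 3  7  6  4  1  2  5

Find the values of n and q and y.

n = 3, q = 2, y = 1

Cell (2,3): column 3 already has {2, 3, 4, 5, 6, 7} → 1.
For row 2, column 7: row 2 already has {1, 2, 4, 5, 6, 7}; that leaves 3.
Cell (6,7): row 6 already has {1, 3, 4, 5, 6, 7} → 2.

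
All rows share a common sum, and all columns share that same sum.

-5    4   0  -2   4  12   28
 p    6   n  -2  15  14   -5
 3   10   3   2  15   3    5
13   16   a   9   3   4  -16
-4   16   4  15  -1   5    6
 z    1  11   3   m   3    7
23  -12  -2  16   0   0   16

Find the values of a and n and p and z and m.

Rows 1 and 3 both sum to 41, so that's the common total.
Column 5: 4 + 15 + 15 + 3 − 1 + 0 = 36, so its missing entry is 41 − 36 = 5.
Row 6: 1 + 11 + 3 + 5 + 3 + 7 = 30, so its missing entry is 41 − 30 = 11.
Column 1: -5 + 3 + 13 − 4 + 11 + 23 = 41, so its missing entry is 41 − 41 = 0.
Row 2: 0 + 6 − 2 + 15 + 14 − 5 = 28, so its missing entry is 41 − 28 = 13.
Row 4: 13 + 16 + 9 + 3 + 4 − 16 = 29, so its missing entry is 41 − 29 = 12.

a = 12, n = 13, p = 0, z = 11, m = 5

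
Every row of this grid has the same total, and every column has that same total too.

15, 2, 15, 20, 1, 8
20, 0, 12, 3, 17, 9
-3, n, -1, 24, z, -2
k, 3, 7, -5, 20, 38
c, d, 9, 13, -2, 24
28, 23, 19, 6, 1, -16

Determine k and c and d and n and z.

Rows 1 and 2 both sum to 61, so that's the common total.
Column 5: 1 + 17 + 20 − 2 + 1 = 37, so its missing entry is 61 − 37 = 24.
Row 3: -3 − 1 + 24 + 24 − 2 = 42, so its missing entry is 61 − 42 = 19.
Row 4: 3 + 7 − 5 + 20 + 38 = 63, so its missing entry is 61 − 63 = -2.
Column 1: 15 + 20 − 3 − 2 + 28 = 58, so its missing entry is 61 − 58 = 3.
Row 5: 3 + 9 + 13 − 2 + 24 = 47, so its missing entry is 61 − 47 = 14.

k = -2, c = 3, d = 14, n = 19, z = 24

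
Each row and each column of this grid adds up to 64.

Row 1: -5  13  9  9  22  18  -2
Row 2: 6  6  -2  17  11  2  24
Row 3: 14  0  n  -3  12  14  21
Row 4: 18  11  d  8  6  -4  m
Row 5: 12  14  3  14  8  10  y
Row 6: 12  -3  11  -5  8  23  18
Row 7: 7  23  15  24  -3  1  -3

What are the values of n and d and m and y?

n = 6, d = 22, m = 3, y = 3

Row 5: 12 + 14 + 3 + 14 + 8 + 10 = 61, so its missing entry is 64 − 61 = 3.
Column 7: -2 + 24 + 21 + 3 + 18 − 3 = 61, so its missing entry is 64 − 61 = 3.
Row 4: 18 + 11 + 8 + 6 − 4 + 3 = 42, so its missing entry is 64 − 42 = 22.
Row 3: 14 + 0 − 3 + 12 + 14 + 21 = 58, so its missing entry is 64 − 58 = 6.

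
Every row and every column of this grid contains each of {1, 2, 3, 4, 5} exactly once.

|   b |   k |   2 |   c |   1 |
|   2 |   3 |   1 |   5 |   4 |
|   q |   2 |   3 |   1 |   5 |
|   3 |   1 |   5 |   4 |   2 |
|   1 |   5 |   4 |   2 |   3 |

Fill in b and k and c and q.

b = 5, k = 4, c = 3, q = 4

For row 1, column 2: column 2 already has {1, 2, 3, 5}; that leaves 4.
Cell (1,4): column 4 already has {1, 2, 4, 5} → 3.
Cell (3,1): row 3 already has {1, 2, 3, 5} → 4.
Cell (1,1): row 1 already has {1, 2, 3, 4} → 5.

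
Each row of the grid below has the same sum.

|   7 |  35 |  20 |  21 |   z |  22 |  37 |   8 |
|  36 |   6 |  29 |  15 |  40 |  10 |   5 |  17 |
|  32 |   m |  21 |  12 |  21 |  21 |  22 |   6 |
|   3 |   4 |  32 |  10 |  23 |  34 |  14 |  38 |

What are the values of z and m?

Row 2 sums to 158 and so does row 4; that's the common total.
In row 1 the known cells total 150, leaving 158 − 150 = 8.
In row 3 the known cells total 135, leaving 158 − 135 = 23.

z = 8, m = 23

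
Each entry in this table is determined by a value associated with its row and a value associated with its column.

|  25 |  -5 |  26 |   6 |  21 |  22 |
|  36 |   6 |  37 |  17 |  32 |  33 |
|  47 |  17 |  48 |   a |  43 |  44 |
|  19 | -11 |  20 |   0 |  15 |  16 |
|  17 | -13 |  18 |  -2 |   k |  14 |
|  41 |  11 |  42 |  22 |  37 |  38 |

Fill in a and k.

a = 28, k = 13

The difference between any two rows is the same in every column — this is an addition table with the headers hidden.
Row 3 minus row 1 is 17 − (-5) = 22, so its entry in column 4 is 6 + 22 = 28.
Row 5 minus row 1 is -13 − (-5) = -8, so its entry in column 5 is 21 + (-8) = 13.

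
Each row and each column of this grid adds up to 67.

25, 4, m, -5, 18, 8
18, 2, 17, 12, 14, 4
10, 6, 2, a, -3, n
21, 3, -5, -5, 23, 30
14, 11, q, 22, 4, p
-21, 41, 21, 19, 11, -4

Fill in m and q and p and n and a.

m = 17, q = 15, p = 1, n = 28, a = 24

Column 4: -5 + 12 − 5 + 22 + 19 = 43, so its missing entry is 67 − 43 = 24.
Row 1: 25 + 4 − 5 + 18 + 8 = 50, so its missing entry is 67 − 50 = 17.
Column 3: 17 + 17 + 2 − 5 + 21 = 52, so its missing entry is 67 − 52 = 15.
Row 5: 14 + 11 + 15 + 22 + 4 = 66, so its missing entry is 67 − 66 = 1.
Row 3: 10 + 6 + 2 + 24 − 3 = 39, so its missing entry is 67 − 39 = 28.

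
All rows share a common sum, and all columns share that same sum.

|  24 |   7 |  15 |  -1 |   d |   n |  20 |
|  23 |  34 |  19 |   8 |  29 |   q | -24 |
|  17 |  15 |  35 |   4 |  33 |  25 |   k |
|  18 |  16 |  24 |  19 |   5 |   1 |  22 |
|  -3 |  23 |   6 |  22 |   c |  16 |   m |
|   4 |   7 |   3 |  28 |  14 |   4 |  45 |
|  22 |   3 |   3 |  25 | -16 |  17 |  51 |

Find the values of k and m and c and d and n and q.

k = -24, m = 15, c = 26, d = 14, n = 26, q = 16

Rows 4 and 6 both sum to 105, so that's the common total.
The known cells in row 2 total 89, leaving 105 − 89 = 16 for the blank.
The known cells in row 3 total 129, leaving 105 − 129 = -24 for the blank.
The known cells in column 7 total 90, leaving 105 − 90 = 15 for the blank.
The known cells in row 5 total 79, leaving 105 − 79 = 26 for the blank.
The known cells in column 5 total 91, leaving 105 − 91 = 14 for the blank.
The known cells in row 1 total 79, leaving 105 − 79 = 26 for the blank.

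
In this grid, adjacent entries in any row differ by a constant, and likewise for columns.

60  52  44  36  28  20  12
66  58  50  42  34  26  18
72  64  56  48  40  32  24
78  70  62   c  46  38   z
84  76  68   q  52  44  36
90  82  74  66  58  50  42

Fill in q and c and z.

q = 60, c = 54, z = 30

Along each row the entries change by -8 per step; down each column they change by 6.
Row 5: from 84 at column 1, stepping by -8 to column 4 gives 60.
Row 4: from 78 at column 1, stepping by -8 to column 4 gives 54.
Row 4: from 78 at column 1, stepping by -8 to column 7 gives 30.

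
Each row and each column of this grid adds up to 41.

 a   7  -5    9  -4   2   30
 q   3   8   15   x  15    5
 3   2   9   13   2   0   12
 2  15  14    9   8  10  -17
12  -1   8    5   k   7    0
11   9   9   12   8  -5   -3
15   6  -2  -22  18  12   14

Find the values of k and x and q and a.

k = 10, x = -1, q = -4, a = 2

Row 5 has 12 − 1 + 8 + 5 + 7 + 0 = 31; the blank must be 41 − 31 = 10.
Column 5 has -4 + 2 + 8 + 10 + 8 + 18 = 42; the blank must be 41 − 42 = -1.
Row 2 has 3 + 8 + 15 − 1 + 15 + 5 = 45; the blank must be 41 − 45 = -4.
Row 1 has 7 − 5 + 9 − 4 + 2 + 30 = 39; the blank must be 41 − 39 = 2.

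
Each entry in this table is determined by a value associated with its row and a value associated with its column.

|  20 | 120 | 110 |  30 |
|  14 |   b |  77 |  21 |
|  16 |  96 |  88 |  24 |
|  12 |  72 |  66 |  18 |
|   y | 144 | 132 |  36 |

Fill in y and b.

Each row is a constant multiple of every other row — this is a multiplication table with the headers hidden.
Row 5 is 36/30 = 6/5 times row 1, so its entry in column 1 is 20 × 6/5 = 24.
Row 2 is 21/30 = 7/10 times row 1, so its entry in column 2 is 120 × 7/10 = 84.

y = 24, b = 84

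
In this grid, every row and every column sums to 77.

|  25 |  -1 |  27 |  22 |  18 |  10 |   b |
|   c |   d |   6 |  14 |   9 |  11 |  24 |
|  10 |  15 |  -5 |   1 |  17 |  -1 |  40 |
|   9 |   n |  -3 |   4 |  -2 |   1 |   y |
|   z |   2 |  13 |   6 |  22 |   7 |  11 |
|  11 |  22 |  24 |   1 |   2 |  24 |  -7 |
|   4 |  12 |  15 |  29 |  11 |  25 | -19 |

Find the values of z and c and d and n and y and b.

z = 16, c = 2, d = 11, n = 16, y = 52, b = -24

The known cells in row 5 total 61, leaving 77 − 61 = 16 for the blank.
The known cells in row 1 total 101, leaving 77 − 101 = -24 for the blank.
The known cells in column 7 total 25, leaving 77 − 25 = 52 for the blank.
The known cells in row 4 total 61, leaving 77 − 61 = 16 for the blank.
The known cells in column 2 total 66, leaving 77 − 66 = 11 for the blank.
The known cells in row 2 total 75, leaving 77 − 75 = 2 for the blank.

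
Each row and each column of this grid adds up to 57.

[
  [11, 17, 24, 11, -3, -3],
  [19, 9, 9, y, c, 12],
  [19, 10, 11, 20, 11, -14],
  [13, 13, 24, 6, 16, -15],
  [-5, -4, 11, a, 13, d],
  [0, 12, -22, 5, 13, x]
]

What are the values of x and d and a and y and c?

Row 6: 0 + 12 − 22 + 5 + 13 = 8, so its missing entry is 57 − 8 = 49.
Column 5: -3 + 11 + 16 + 13 + 13 = 50, so its missing entry is 57 − 50 = 7.
Column 6: -3 + 12 − 14 − 15 + 49 = 29, so its missing entry is 57 − 29 = 28.
Row 5: -5 − 4 + 11 + 13 + 28 = 43, so its missing entry is 57 − 43 = 14.
Row 2: 19 + 9 + 9 + 7 + 12 = 56, so its missing entry is 57 − 56 = 1.

x = 49, d = 28, a = 14, y = 1, c = 7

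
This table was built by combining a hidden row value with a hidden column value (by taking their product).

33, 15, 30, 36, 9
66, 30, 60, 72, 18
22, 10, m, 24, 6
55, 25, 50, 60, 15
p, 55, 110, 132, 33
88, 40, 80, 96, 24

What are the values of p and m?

Each row is a constant multiple of every other row — this is a multiplication table with the headers hidden.
Row 5 is 33/9 = 11/3 times row 1, so its entry in column 1 is 33 × 11/3 = 121.
Row 3 is 6/9 = 2/3 times row 1, so its entry in column 3 is 30 × 2/3 = 20.

p = 121, m = 20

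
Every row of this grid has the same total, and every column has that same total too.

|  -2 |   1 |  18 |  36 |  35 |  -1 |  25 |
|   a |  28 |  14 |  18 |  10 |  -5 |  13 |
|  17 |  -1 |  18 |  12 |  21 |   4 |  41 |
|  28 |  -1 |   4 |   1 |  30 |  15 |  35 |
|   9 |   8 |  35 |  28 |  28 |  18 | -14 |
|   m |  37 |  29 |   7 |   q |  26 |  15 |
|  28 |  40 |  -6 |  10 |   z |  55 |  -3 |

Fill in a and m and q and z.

Rows 1 and 3 both sum to 112, so that's the common total.
The known cells in row 2 total 78, leaving 112 − 78 = 34 for the blank.
The known cells in column 1 total 114, leaving 112 − 114 = -2 for the blank.
The known cells in row 6 total 112, leaving 112 − 112 = 0 for the blank.
The known cells in row 7 total 124, leaving 112 − 124 = -12 for the blank.

a = 34, m = -2, q = 0, z = -12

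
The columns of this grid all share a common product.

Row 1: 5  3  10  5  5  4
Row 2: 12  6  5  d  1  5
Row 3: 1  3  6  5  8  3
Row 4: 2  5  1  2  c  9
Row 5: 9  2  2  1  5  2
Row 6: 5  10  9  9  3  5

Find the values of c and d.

c = 9, d = 12

Columns 1 and 2 each multiply to 5400, so every column has product 5400.
Column 5: 5×1×8×5×3 = 600, so the missing entry is 5400 ÷ 600 = 9.
Column 4: 5×5×2×1×9 = 450, so the missing entry is 5400 ÷ 450 = 12.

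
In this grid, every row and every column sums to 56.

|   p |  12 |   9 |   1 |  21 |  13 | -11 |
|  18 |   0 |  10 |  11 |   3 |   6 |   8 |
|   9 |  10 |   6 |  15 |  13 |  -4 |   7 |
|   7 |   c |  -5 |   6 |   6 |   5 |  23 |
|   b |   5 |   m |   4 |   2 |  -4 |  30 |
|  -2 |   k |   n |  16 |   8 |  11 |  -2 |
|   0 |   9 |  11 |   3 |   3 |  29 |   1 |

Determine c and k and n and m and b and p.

Row 1: 12 + 9 + 1 + 21 + 13 − 11 = 45, so its missing entry is 56 − 45 = 11.
Column 1: 11 + 18 + 9 + 7 − 2 + 0 = 43, so its missing entry is 56 − 43 = 13.
Row 4: 7 − 5 + 6 + 6 + 5 + 23 = 42, so its missing entry is 56 − 42 = 14.
Column 2: 12 + 0 + 10 + 14 + 5 + 9 = 50, so its missing entry is 56 − 50 = 6.
Row 5: 13 + 5 + 4 + 2 − 4 + 30 = 50, so its missing entry is 56 − 50 = 6.
Row 6: -2 + 6 + 16 + 8 + 11 − 2 = 37, so its missing entry is 56 − 37 = 19.

c = 14, k = 6, n = 19, m = 6, b = 13, p = 11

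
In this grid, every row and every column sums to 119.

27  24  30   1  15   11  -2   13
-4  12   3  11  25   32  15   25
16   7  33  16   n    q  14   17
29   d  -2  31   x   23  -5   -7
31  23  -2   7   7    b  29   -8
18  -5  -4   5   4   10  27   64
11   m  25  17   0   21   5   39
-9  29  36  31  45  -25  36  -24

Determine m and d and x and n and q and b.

m = 1, d = 28, x = 22, n = 1, q = 15, b = 32

Row 7 has 11 + 25 + 17 + 0 + 21 + 5 + 39 = 118; the blank must be 119 − 118 = 1.
Column 2 has 24 + 12 + 7 + 23 − 5 + 1 + 29 = 91; the blank must be 119 − 91 = 28.
Row 4 has 29 + 28 − 2 + 31 + 23 − 5 − 7 = 97; the blank must be 119 − 97 = 22.
Column 5 has 15 + 25 + 22 + 7 + 4 + 0 + 45 = 118; the blank must be 119 − 118 = 1.
Row 5 has 31 + 23 − 2 + 7 + 7 + 29 − 8 = 87; the blank must be 119 − 87 = 32.
Row 3 has 16 + 7 + 33 + 16 + 1 + 14 + 17 = 104; the blank must be 119 − 104 = 15.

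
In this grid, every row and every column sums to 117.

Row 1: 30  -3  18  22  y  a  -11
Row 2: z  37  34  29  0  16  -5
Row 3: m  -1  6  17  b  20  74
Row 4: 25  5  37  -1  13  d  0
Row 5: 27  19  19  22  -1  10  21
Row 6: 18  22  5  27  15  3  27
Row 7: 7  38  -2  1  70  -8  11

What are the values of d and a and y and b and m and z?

d = 38, a = 38, y = 23, b = -3, m = 4, z = 6

The known cells in row 2 total 111, leaving 117 − 111 = 6 for the blank.
The known cells in column 1 total 113, leaving 117 − 113 = 4 for the blank.
The known cells in row 3 total 120, leaving 117 − 120 = -3 for the blank.
The known cells in column 5 total 94, leaving 117 − 94 = 23 for the blank.
The known cells in row 1 total 79, leaving 117 − 79 = 38 for the blank.
The known cells in row 4 total 79, leaving 117 − 79 = 38 for the blank.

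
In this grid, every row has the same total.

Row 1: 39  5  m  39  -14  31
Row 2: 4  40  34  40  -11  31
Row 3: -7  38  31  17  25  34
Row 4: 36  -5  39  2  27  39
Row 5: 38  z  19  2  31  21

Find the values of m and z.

m = 38, z = 27

The complete rows each total 138.
Row 1 is missing 138 − 100 = 38 (since 39 + 5 + 39 − 14 + 31 = 100).
Row 5 is missing 138 − 111 = 27 (since 38 + 19 + 2 + 31 + 21 = 111).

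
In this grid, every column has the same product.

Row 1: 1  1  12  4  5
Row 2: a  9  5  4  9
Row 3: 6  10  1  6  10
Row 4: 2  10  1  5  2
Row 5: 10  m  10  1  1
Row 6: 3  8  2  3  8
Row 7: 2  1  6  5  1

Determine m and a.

Columns 4 and 5 each multiply to 7200, so every column has product 7200.
Column 2: 1×9×10×10×8×1 = 7200, so the missing entry is 7200 ÷ 7200 = 1.
Column 1: 1×6×2×10×3×2 = 720, so the missing entry is 7200 ÷ 720 = 10.

m = 1, a = 10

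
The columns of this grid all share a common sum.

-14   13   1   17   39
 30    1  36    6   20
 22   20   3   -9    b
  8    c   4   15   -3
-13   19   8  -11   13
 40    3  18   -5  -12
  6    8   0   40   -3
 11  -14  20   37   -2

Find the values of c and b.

c = 40, b = 38

Column 1 sums to 90 and so does column 3; that's the common total.
In column 2 the known cells total 50, leaving 90 − 50 = 40.
In column 5 the known cells total 52, leaving 90 − 52 = 38.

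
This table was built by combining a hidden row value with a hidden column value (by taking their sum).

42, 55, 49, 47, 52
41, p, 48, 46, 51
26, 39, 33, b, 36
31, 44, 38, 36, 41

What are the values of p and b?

The difference between any two rows is the same in every column — this is an addition table with the headers hidden.
Row 2 minus row 1 is 51 − 52 = -1, so its entry in column 2 is 55 + (-1) = 54.
Row 3 minus row 1 is 36 − 52 = -16, so its entry in column 4 is 47 + (-16) = 31.

p = 54, b = 31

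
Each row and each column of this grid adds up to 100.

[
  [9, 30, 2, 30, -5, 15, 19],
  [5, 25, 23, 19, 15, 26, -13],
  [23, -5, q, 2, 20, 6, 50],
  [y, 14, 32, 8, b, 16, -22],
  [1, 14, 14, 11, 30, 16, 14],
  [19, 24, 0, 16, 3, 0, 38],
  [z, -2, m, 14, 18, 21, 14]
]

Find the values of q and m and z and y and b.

Row 3 has 23 − 5 + 2 + 20 + 6 + 50 = 96; the blank must be 100 − 96 = 4.
Column 3 has 2 + 23 + 4 + 32 + 14 + 0 = 75; the blank must be 100 − 75 = 25.
Column 5 has -5 + 15 + 20 + 30 + 3 + 18 = 81; the blank must be 100 − 81 = 19.
Row 4 has 14 + 32 + 8 + 19 + 16 − 22 = 67; the blank must be 100 − 67 = 33.
Row 7 has -2 + 25 + 14 + 18 + 21 + 14 = 90; the blank must be 100 − 90 = 10.

q = 4, m = 25, z = 10, y = 33, b = 19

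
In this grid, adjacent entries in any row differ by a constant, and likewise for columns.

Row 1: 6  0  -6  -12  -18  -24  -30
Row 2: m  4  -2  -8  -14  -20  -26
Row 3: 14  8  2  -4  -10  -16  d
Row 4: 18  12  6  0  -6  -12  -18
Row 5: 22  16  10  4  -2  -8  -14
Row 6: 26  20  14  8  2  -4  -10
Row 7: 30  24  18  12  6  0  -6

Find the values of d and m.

Along each row the entries change by -6 per step; down each column they change by 4.
Row 3: from 14 at column 1, stepping by -6 to column 7 gives -22.
Row 2: from 4 at column 2, stepping by -6 to column 1 gives 10.

d = -22, m = 10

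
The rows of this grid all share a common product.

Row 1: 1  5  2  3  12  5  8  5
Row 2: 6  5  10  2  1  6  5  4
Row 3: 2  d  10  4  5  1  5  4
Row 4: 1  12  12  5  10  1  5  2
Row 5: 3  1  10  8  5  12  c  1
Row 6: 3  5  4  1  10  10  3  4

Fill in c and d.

Rows 1 and 2 each multiply to 72000, so every row has product 72000.
Row 5: 3×1×10×8×5×12×1 = 14400, so the missing entry is 72000 ÷ 14400 = 5.
Row 3: 2×10×4×5×1×5×4 = 8000, so the missing entry is 72000 ÷ 8000 = 9.

c = 5, d = 9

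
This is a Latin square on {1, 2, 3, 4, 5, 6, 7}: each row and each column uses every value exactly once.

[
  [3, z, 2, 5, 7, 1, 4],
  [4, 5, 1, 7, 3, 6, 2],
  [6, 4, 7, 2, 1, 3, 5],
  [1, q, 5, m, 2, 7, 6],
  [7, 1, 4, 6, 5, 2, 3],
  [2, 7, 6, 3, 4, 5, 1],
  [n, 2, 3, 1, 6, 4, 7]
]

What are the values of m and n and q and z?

For row 1, column 2: row 1 already has {1, 2, 3, 4, 5, 7}; that leaves 6.
For row 4, column 4: column 4 already has {1, 2, 3, 5, 6, 7}; that leaves 4.
For row 4, column 2: row 4 already has {1, 2, 4, 5, 6, 7}; that leaves 3.
For row 7, column 1: row 7 already has {1, 2, 3, 4, 6, 7}; that leaves 5.

m = 4, n = 5, q = 3, z = 6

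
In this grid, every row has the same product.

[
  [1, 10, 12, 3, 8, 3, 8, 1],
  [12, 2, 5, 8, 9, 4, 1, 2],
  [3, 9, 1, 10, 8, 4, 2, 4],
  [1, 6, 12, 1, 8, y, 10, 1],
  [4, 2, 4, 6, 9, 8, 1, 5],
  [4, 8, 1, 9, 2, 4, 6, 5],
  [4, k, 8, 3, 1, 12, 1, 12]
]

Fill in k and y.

k = 5, y = 12

Rows 2 and 5 each multiply to 69120, so every row has product 69120.
Row 7: 4×8×3×1×12×1×12 = 13824, so the missing entry is 69120 ÷ 13824 = 5.
Row 4: 1×6×12×1×8×10×1 = 5760, so the missing entry is 69120 ÷ 5760 = 12.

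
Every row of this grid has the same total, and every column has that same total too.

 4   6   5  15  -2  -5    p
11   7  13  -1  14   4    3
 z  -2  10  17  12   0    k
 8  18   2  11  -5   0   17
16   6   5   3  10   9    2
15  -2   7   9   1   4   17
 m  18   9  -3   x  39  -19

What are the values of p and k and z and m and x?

Rows 2 and 4 both sum to 51, so that's the common total.
The known cells in column 5 total 30, leaving 51 − 30 = 21 for the blank.
The known cells in row 1 total 23, leaving 51 − 23 = 28 for the blank.
The known cells in column 7 total 48, leaving 51 − 48 = 3 for the blank.
The known cells in row 3 total 40, leaving 51 − 40 = 11 for the blank.
The known cells in row 7 total 65, leaving 51 − 65 = -14 for the blank.

p = 28, k = 3, z = 11, m = -14, x = 21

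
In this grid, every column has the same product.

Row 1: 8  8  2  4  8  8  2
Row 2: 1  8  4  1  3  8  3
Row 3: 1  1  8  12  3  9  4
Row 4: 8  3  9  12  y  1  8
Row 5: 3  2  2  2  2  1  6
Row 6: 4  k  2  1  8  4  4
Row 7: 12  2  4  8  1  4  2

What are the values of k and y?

k = 12, y = 8

Columns 3 and 4 each multiply to 9216, so every column has product 9216.
Column 2: 8×8×1×3×2×2 = 768, so the missing entry is 9216 ÷ 768 = 12.
Column 5: 8×3×3×2×8×1 = 1152, so the missing entry is 9216 ÷ 1152 = 8.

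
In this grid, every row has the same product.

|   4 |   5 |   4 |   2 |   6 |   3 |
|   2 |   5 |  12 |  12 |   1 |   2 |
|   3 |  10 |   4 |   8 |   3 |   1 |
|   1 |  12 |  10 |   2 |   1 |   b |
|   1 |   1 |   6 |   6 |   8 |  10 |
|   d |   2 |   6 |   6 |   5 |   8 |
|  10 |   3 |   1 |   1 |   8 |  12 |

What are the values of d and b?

Rows 2 and 5 each multiply to 2880, so every row has product 2880.
Row 6: 2×6×6×5×8 = 2880, so the missing entry is 2880 ÷ 2880 = 1.
Row 4: 1×12×10×2×1 = 240, so the missing entry is 2880 ÷ 240 = 12.

d = 1, b = 12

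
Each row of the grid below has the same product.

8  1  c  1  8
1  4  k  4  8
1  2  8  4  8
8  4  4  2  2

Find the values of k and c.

Rows 3 and 4 each multiply to 512, so every row has product 512.
Row 2: 1×4×4×8 = 128, so the missing entry is 512 ÷ 128 = 4.
Row 1: 8×1×1×8 = 64, so the missing entry is 512 ÷ 64 = 8.

k = 4, c = 8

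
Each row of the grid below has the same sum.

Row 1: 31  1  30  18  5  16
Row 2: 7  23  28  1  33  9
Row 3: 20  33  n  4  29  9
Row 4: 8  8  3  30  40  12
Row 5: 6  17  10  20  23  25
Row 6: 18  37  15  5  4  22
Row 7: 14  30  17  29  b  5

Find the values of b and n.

b = 6, n = 6

Rows 2 and 5 both add up to 101, so every row sums to 101.
Row 7: 14 + 30 + 17 + 29 + 5 = 95, so the missing entry is 101 − 95 = 6.
Row 3: 20 + 33 + 4 + 29 + 9 = 95, so the missing entry is 101 − 95 = 6.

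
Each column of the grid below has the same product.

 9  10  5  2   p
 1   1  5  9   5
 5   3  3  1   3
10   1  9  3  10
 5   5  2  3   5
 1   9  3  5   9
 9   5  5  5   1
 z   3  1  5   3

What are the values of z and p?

z = 1, p = 1

Columns 2 and 4 each multiply to 20250, so every column has product 20250.
Column 1: 9×1×5×10×5×1×9 = 20250, so the missing entry is 20250 ÷ 20250 = 1.
Column 5: 5×3×10×5×9×1×3 = 20250, so the missing entry is 20250 ÷ 20250 = 1.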